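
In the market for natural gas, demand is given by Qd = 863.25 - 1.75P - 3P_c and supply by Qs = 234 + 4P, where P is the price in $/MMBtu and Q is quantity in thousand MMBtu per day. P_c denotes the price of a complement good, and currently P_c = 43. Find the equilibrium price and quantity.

P* = 87, Q* = 582

With P_c = 43, demand is Qd = 734.25 - 1.75P.
The market clears where 734.25 - 1.75P = 234 + 4P. Rearranging, 5.75P = 500.25, hence P* = 87.
Substitute back: Q* = 734.25 - 1.75(87) = 582.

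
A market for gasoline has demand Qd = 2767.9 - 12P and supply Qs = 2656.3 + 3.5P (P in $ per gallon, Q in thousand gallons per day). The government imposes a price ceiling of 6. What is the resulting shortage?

At P = 6: Qd = 2695.9 and Qs = 2677.3.
Shortage = Qd - Qs = 2695.9 - 2677.3 = 18.6.

Shortage = 18.6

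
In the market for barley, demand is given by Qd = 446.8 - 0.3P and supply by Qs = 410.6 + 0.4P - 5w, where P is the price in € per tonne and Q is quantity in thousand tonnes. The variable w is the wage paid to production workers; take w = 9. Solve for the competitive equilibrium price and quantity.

With w = 9, supply is Qs = 365.6 + 0.4P.
The market clears where 446.8 - 0.3P = 365.6 + 0.4P. Rearranging, 0.7P = 81.2, hence P* = 116.
Then Q* = 446.8 - 0.3(116) = 412.

P* = 116, Q* = 412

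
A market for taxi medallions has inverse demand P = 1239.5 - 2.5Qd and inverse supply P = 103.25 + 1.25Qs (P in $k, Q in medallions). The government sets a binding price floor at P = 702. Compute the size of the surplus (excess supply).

Surplus = 264

In direct form, Qd = 495.8 - 0.4P and Qs = -82.6 + 0.8P.
At P = 702: Qd = 215 and Qs = 479.
Surplus = Qs - Qd = 479 - 215 = 264.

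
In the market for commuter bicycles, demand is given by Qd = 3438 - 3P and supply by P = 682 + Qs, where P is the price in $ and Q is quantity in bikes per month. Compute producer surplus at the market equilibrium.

Producer surplus = 60552

Inverting to quantity form: Qs = -682 + P.
Equating demand and supply, 3438 - 3P = -682 + P gives 4P = 4120, so P* = 1030.
From the demand curve, Q* = 3438 - 3(1030) = 348.
Supply choke price (Qs = 0): P = 682. Producer surplus = ½ × (1030 - 682) × 348 = 60552.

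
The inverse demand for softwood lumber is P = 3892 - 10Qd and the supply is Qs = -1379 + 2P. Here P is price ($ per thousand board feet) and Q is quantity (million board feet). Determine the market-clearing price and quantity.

In direct form, Qd = 389.2 - 0.1P.
The market clears where 389.2 - 0.1P = -1379 + 2P. Rearranging, 2.1P = 1768.2, hence P* = 842.
Plugging P* into demand: Q* = 389.2 - 0.1(842) = 305.

P* = 842, Q* = 305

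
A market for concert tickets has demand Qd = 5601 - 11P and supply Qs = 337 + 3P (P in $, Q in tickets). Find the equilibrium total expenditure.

Total expenditure = 550840

Set Qd = Qs: 5601 - 11P = 337 + 3P, so 5264 = 14P and P* = 376.
From the demand curve, Q* = 5601 - 11(376) = 1465.
Total expenditure = P* × Q* = 376 × 1465 = 550840.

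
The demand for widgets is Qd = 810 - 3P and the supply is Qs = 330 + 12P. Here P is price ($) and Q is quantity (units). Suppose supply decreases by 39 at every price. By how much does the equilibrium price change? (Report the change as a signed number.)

At equilibrium Qd = Qs, so 810 - 3P = 330 + 12P; collecting terms, 480 = 15P and P* = 32.
Then Q* = 810 - 3(32) = 714.
After the shift, supply is Qs = 291 + 12P.
Re-solving, 15P = 519 gives P = 34.6 and Q = 706.2.
ΔP = 34.6 - 32 = 2.6.

ΔP = 2.6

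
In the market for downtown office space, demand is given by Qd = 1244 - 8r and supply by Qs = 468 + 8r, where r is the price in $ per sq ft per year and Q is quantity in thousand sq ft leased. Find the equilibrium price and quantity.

r* = 48.5, Q* = 856

At equilibrium Qd = Qs, so 1244 - 8r = 468 + 8r; collecting terms, 776 = 16r and r* = 48.5.
Substitute back: Q* = 1244 - 8(48.5) = 856.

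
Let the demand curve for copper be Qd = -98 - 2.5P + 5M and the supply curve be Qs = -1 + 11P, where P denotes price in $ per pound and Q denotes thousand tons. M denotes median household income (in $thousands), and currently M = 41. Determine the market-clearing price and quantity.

With M = 41, demand is Qd = 107 - 2.5P.
Equating demand and supply, 107 - 2.5P = -1 + 11P gives 13.5P = 108, so P* = 8.
Substitute back: Q* = 107 - 2.5(8) = 87.

P* = 8, Q* = 87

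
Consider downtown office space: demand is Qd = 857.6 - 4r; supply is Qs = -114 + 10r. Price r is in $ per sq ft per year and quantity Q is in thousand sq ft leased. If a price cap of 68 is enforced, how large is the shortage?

Shortage = 19.6

At r = 68: Qd = 585.6 and Qs = 566.
Shortage = Qd - Qs = 585.6 - 566 = 19.6.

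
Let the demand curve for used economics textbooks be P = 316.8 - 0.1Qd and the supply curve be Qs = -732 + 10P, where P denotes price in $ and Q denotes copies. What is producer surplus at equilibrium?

Producer surplus = 74176.2

Solving each curve for Q: Qd = 3168 - 10P.
The market clears where 3168 - 10P = -732 + 10P. Rearranging, 20P = 3900, hence P* = 195.
Then Q* = 3168 - 10(195) = 1218.
Supply choke price (Qs = 0): P = 73.2. Producer surplus = ½ × (195 - 73.2) × 1218 = 74176.2.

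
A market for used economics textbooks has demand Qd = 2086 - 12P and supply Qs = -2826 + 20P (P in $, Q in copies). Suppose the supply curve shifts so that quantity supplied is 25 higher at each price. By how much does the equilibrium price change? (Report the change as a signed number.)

The market clears where 2086 - 12P = -2826 + 20P. Rearranging, 32P = 4912, hence P* = 153.5.
Substitute back: Q* = 2086 - 12(153.5) = 244.
After the shift, supply is Qs = -2801 + 20P.
Re-solving, 32P = 4887 gives P = 152.71875 and Q = 253.375.
ΔP = 152.71875 - 153.5 = -0.78125.

ΔP = -0.78125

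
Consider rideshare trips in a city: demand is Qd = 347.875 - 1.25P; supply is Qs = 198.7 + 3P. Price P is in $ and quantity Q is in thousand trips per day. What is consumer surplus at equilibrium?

At equilibrium Qd = Qs, so 347.875 - 1.25P = 198.7 + 3P; collecting terms, 149.175 = 4.25P and P* = 35.1.
Then Q* = 347.875 - 1.25(35.1) = 304.
Demand choke price (Qd = 0): P = 347.875/1.25 = 278.3. Consumer surplus = ½ × (278.3 - 35.1) × 304 = 36966.4.

Consumer surplus = 36966.4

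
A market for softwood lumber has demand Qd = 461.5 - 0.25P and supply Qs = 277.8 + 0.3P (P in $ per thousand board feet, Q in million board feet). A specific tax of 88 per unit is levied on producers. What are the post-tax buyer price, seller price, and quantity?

P_b = 382, P_s = 294, Q = 366

With a tax of 88 on producers, they supply based on the net price P_s = P_b - 88, so Qs = 251.4 + 0.3P_b.
Market clearing requires 461.5 - 0.25P_b = 251.4 + 0.3P_b; hence 210.1 = 0.55P_b and P_b = 382.
So P_s = 294 and the quantity traded is Q = 461.5 - 0.25(382) = 366.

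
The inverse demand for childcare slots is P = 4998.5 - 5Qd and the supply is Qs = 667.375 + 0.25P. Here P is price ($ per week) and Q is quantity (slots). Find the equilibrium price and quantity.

P* = 738.5, Q* = 852

In direct form, Qd = 999.7 - 0.2P.
At equilibrium Qd = Qs, so 999.7 - 0.2P = 667.375 + 0.25P; collecting terms, 332.325 = 0.45P and P* = 738.5.
Then Q* = 999.7 - 0.2(738.5) = 852.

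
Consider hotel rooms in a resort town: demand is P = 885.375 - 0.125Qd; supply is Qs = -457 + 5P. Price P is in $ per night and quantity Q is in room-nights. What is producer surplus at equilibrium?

Producer surplus = 596824.9

Rewriting in direct form: Qd = 7083 - 8P.
The market clears where 7083 - 8P = -457 + 5P. Rearranging, 13P = 7540, hence P* = 580.
Then Q* = 7083 - 8(580) = 2443.
Supply choke price (Qs = 0): P = 91.4. Producer surplus = ½ × (580 - 91.4) × 2443 = 596824.9.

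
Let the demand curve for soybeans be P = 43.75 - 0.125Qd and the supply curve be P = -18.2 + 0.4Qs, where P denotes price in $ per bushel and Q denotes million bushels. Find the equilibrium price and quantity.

Inverting to quantity form: Qd = 350 - 8P and Qs = 45.5 + 2.5P.
At equilibrium Qd = Qs, so 350 - 8P = 45.5 + 2.5P; collecting terms, 304.5 = 10.5P and P* = 29.
Then Q* = 350 - 8(29) = 118.

P* = 29, Q* = 118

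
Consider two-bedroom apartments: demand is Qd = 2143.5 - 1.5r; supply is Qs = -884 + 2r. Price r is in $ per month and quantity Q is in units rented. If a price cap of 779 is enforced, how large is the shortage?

Shortage = 301

Evaluating both curves at the ceiling price 779 gives Qd = 975, Qs = 674.
Shortage = Qd - Qs = 975 - 674 = 301.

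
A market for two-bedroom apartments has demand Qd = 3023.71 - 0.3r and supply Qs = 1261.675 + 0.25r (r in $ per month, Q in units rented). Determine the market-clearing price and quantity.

Set Qd = Qs: 3023.71 - 0.3r = 1261.675 + 0.25r, so 1762.035 = 0.55r and r* = 3203.7.
Plugging r* into demand: Q* = 3023.71 - 0.3(3203.7) = 2062.6.

r* = 3203.7, Q* = 2062.6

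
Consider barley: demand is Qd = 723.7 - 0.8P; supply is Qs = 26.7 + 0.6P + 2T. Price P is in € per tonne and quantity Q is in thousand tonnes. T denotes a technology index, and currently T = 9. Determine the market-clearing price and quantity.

With T = 9, supply is Qs = 44.7 + 0.6P.
Set Qd = Qs: 723.7 - 0.8P = 44.7 + 0.6P, so 679 = 1.4P and P* = 485.
Plugging P* into demand: Q* = 723.7 - 0.8(485) = 335.7.

P* = 485, Q* = 335.7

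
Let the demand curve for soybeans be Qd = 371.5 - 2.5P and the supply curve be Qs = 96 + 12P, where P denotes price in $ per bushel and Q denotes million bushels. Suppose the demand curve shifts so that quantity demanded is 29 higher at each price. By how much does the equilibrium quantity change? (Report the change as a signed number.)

ΔQ = 24

At equilibrium Qd = Qs, so 371.5 - 2.5P = 96 + 12P; collecting terms, 275.5 = 14.5P and P* = 19.
Substitute back: Q* = 371.5 - 2.5(19) = 324.
After the shift, demand is Qd = 400.5 - 2.5P.
Re-solving, 14.5P = 304.5 gives P = 21 and Q = 348.
ΔQ = 348 - 324 = 24.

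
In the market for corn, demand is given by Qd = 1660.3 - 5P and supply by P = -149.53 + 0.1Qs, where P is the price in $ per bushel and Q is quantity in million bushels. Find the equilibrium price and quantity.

P* = 11, Q* = 1605.3

Inverting to quantity form: Qs = 1495.3 + 10P.
The market clears where 1660.3 - 5P = 1495.3 + 10P. Rearranging, 15P = 165, hence P* = 11.
Plugging P* into demand: Q* = 1660.3 - 5(11) = 1605.3.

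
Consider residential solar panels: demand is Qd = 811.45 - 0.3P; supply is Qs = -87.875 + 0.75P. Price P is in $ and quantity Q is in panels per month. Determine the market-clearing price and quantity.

At equilibrium Qd = Qs, so 811.45 - 0.3P = -87.875 + 0.75P; collecting terms, 899.325 = 1.05P and P* = 856.5.
Plugging P* into demand: Q* = 811.45 - 0.3(856.5) = 554.5.

P* = 856.5, Q* = 554.5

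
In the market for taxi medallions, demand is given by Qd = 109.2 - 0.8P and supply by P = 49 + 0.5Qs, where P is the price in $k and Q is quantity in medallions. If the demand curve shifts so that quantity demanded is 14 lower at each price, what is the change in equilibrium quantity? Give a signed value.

ΔQ = -10

Rewriting in direct form: Qs = -98 + 2P.
Set Qd = Qs: 109.2 - 0.8P = -98 + 2P, so 207.2 = 2.8P and P* = 74.
Then Q* = 109.2 - 0.8(74) = 50.
After the shift, demand is Qd = 95.2 - 0.8P.
New equilibrium: 193.2 = 2.8P, so P = 69 and Q = 40.
ΔQ = 40 - 50 = -10.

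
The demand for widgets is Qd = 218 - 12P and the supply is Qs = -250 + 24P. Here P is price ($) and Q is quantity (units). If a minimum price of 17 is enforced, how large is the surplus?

Evaluating both curves at the floor price 17 gives Qd = 14, Qs = 158.
Surplus = Qs - Qd = 158 - 14 = 144.

Surplus = 144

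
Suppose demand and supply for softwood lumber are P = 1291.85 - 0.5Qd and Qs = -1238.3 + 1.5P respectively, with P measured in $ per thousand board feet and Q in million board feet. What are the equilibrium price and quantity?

Inverting to quantity form: Qd = 2583.7 - 2P.
Equating demand and supply, 2583.7 - 2P = -1238.3 + 1.5P gives 3.5P = 3822, so P* = 1092.
Plugging P* into demand: Q* = 2583.7 - 2(1092) = 399.7.

P* = 1092, Q* = 399.7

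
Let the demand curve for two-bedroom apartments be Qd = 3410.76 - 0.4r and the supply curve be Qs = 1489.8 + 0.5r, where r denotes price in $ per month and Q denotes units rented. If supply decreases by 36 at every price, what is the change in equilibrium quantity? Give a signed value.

ΔQ = -16

Set Qd = Qs: 3410.76 - 0.4r = 1489.8 + 0.5r, so 1920.96 = 0.9r and r* = 2134.4.
Substitute back: Q* = 3410.76 - 0.4(2134.4) = 2557.
After the shift, supply is Qs = 1453.8 + 0.5r.
Re-solving, 0.9r = 1956.96 gives r = 2174.4 and Q = 2541.
ΔQ = 2541 - 2557 = -16.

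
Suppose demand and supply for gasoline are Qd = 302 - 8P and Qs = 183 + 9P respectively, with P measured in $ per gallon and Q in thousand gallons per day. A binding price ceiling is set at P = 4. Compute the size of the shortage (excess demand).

Shortage = 51

At P = 4: Qd = 270 and Qs = 219.
Shortage = Qd - Qs = 270 - 219 = 51.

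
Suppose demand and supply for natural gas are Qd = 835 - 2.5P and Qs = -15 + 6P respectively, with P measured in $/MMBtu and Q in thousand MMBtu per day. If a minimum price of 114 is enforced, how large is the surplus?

With P fixed at 114, quantity demanded is 550 and quantity supplied is 669.
Surplus = Qs - Qd = 669 - 550 = 119.

Surplus = 119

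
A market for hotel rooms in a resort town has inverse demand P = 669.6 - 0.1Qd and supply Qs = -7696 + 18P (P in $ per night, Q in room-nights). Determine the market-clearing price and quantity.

P* = 514, Q* = 1556

In direct form, Qd = 6696 - 10P.
The market clears where 6696 - 10P = -7696 + 18P. Rearranging, 28P = 14392, hence P* = 514.
From the demand curve, Q* = 6696 - 10(514) = 1556.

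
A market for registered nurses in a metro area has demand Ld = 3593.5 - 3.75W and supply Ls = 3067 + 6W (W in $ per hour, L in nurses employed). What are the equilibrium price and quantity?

Set Ld = Ls: 3593.5 - 3.75W = 3067 + 6W, so 526.5 = 9.75W and W* = 54.
Plugging W* into demand: L* = 3593.5 - 3.75(54) = 3391.

W* = 54, L* = 3391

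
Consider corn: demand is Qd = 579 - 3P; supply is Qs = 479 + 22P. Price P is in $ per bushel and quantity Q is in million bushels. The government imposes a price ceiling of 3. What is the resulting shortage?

Shortage = 25

At P = 3: Qd = 570 and Qs = 545.
Shortage = Qd - Qs = 570 - 545 = 25.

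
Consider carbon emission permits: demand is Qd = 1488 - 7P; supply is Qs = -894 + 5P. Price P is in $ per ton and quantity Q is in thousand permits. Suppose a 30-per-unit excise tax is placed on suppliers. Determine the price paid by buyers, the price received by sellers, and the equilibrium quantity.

The tax drives a wedge P_b - P_s = 30. Substituting P_s = P_b - 30 into supply: Qs = -1044 + 5P_b.
Set Qd = Qs: 1488 - 7P_b = -1044 + 5P_b, so 2532 = 12P_b and P_b = 211.
Then P_s = 211 - 30 = 181 and Q = 1488 - 7(211) = 11.

P_b = 211, P_s = 181, Q = 11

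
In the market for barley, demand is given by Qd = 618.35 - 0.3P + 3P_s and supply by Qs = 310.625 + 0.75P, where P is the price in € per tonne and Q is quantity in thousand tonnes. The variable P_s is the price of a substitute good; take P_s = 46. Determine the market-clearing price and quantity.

P* = 424.5, Q* = 629

With P_s = 46, demand is Qd = 756.35 - 0.3P.
Equating demand and supply, 756.35 - 0.3P = 310.625 + 0.75P gives 1.05P = 445.725, so P* = 424.5.
Plugging P* into demand: Q* = 756.35 - 0.3(424.5) = 629.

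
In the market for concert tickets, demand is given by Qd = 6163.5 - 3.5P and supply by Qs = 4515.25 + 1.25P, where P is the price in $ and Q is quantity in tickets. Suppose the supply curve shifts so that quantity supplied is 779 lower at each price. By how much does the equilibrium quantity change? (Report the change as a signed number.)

The market clears where 6163.5 - 3.5P = 4515.25 + 1.25P. Rearranging, 4.75P = 1648.25, hence P* = 347.
Plugging P* into demand: Q* = 6163.5 - 3.5(347) = 4949.
After the shift, supply is Qs = 3736.25 + 1.25P.
Re-solving, 4.75P = 2427.25 gives P = 511 and Q = 4375.
ΔQ = 4375 - 4949 = -574.

ΔQ = -574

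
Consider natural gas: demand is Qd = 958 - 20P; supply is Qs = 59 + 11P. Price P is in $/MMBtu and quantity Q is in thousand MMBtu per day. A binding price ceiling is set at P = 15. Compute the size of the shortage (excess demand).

Evaluating both curves at the ceiling price 15 gives Qd = 658, Qs = 224.
Shortage = Qd - Qs = 658 - 224 = 434.

Shortage = 434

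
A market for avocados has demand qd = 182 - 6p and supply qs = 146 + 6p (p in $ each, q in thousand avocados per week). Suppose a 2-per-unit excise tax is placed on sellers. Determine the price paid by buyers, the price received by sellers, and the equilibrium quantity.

p_b = 4, p_s = 2, q = 158

With a tax of 2 on sellers, they supply based on the net price p_s = p_b - 2, so qs = 134 + 6p_b.
Market clearing requires 182 - 6p_b = 134 + 6p_b; hence 48 = 12p_b and p_b = 4.
Then p_s = 4 - 2 = 2 and q = 182 - 6(4) = 158.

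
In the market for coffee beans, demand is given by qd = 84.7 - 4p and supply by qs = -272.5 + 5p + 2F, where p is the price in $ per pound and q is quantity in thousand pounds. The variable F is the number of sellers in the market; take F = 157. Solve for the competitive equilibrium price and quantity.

With F = 157, supply is qs = 41.5 + 5p.
Equating demand and supply, 84.7 - 4p = 41.5 + 5p gives 9p = 43.2, so p* = 4.8.
From the demand curve, q* = 84.7 - 4(4.8) = 65.5.

p* = 4.8, q* = 65.5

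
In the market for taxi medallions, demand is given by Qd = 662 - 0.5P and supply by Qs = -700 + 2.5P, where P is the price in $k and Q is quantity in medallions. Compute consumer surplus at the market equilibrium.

At equilibrium Qd = Qs, so 662 - 0.5P = -700 + 2.5P; collecting terms, 1362 = 3P and P* = 454.
From the demand curve, Q* = 662 - 0.5(454) = 435.
Demand choke price (Qd = 0): P = 662/0.5 = 1324. Consumer surplus = ½ × (1324 - 454) × 435 = 189225.

Consumer surplus = 189225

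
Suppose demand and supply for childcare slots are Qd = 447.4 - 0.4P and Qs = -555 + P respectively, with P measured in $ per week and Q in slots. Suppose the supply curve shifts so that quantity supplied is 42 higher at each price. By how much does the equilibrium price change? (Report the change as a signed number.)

ΔP = -30

Equating demand and supply, 447.4 - 0.4P = -555 + P gives 1.4P = 1002.4, so P* = 716.
From the demand curve, Q* = 447.4 - 0.4(716) = 161.
After the shift, supply is Qs = -513 + P.
Re-solving, 1.4P = 960.4 gives P = 686 and Q = 173.
ΔP = 686 - 716 = -30.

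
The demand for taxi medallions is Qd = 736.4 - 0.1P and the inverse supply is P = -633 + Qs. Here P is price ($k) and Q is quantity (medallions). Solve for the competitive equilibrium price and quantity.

Inverting to quantity form: Qs = 633 + P.
Set Qd = Qs: 736.4 - 0.1P = 633 + P, so 103.4 = 1.1P and P* = 94.
Then Q* = 736.4 - 0.1(94) = 727.

P* = 94, Q* = 727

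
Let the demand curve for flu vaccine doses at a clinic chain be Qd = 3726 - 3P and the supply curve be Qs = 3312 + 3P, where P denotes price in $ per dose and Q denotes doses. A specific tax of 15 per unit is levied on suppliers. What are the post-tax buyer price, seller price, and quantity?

Suppliers keep P_s = P_b - 15 per unit, so supply in terms of the buyer price is Qs = 3267 + 3P_b.
Market clearing requires 3726 - 3P_b = 3267 + 3P_b; hence 459 = 6P_b and P_b = 76.5.
Then P_s = 76.5 - 15 = 61.5 and Q = 3726 - 3(76.5) = 3496.5.

P_b = 76.5, P_s = 61.5, Q = 3496.5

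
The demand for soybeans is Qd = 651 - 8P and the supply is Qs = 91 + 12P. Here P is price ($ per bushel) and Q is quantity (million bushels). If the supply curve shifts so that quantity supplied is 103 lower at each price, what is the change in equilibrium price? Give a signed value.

Equating demand and supply, 651 - 8P = 91 + 12P gives 20P = 560, so P* = 28.
Then Q* = 651 - 8(28) = 427.
After the shift, supply is Qs = -12 + 12P.
New equilibrium: 663 = 20P, so P = 33.15 and Q = 385.8.
ΔP = 33.15 - 28 = 5.15.

ΔP = 5.15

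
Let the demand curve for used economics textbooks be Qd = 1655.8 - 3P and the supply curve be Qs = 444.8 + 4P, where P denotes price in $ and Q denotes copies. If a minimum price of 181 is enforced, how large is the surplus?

Evaluating both curves at the floor price 181 gives Qd = 1112.8, Qs = 1168.8.
Surplus = Qs - Qd = 1168.8 - 1112.8 = 56.

Surplus = 56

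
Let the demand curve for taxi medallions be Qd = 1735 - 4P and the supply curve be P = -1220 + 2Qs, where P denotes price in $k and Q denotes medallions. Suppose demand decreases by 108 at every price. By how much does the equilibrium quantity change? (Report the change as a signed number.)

Rewriting in direct form: Qs = 610 + 0.5P.
Set Qd = Qs: 1735 - 4P = 610 + 0.5P, so 1125 = 4.5P and P* = 250.
From the demand curve, Q* = 1735 - 4(250) = 735.
After the shift, demand is Qd = 1627 - 4P.
New equilibrium: 1017 = 4.5P, so P = 226 and Q = 723.
ΔQ = 723 - 735 = -12.

ΔQ = -12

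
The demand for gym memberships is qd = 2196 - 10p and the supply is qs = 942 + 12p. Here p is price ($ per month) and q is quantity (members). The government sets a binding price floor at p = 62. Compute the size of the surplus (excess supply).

At p = 62: qd = 1576 and qs = 1686.
Surplus = qs - qd = 1686 - 1576 = 110.

Surplus = 110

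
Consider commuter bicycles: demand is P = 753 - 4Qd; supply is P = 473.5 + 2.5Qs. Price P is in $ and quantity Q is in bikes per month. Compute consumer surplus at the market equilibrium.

Consumer surplus = 3698

Rewriting in direct form: Qd = 188.25 - 0.25P and Qs = -189.4 + 0.4P.
Set Qd = Qs: 188.25 - 0.25P = -189.4 + 0.4P, so 377.65 = 0.65P and P* = 581.
From the demand curve, Q* = 188.25 - 0.25(581) = 43.
Demand choke price (Qd = 0): P = 188.25/0.25 = 753. Consumer surplus = ½ × (753 - 581) × 43 = 3698.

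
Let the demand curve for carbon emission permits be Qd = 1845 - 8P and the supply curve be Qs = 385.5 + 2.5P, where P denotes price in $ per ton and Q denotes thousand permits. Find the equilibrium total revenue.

Total revenue = 101887

Set Qd = Qs: 1845 - 8P = 385.5 + 2.5P, so 1459.5 = 10.5P and P* = 139.
Plugging P* into demand: Q* = 1845 - 8(139) = 733.
Total revenue = P* × Q* = 139 × 733 = 101887.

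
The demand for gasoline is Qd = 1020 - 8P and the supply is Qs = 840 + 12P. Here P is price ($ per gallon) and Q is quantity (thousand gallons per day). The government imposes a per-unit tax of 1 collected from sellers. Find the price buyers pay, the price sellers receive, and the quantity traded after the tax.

P_b = 9.6, P_s = 8.6, Q = 943.2

Sellers keep P_s = P_b - 1 per unit, so supply in terms of the buyer price is Qs = 828 + 12P_b.
Market clearing requires 1020 - 8P_b = 828 + 12P_b; hence 192 = 20P_b and P_b = 9.6.
Then P_s = 9.6 - 1 = 8.6 and Q = 1020 - 8(9.6) = 943.2.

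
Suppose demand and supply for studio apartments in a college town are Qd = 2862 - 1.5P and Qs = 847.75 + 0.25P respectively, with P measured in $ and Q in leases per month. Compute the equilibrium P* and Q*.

Set Qd = Qs: 2862 - 1.5P = 847.75 + 0.25P, so 2014.25 = 1.75P and P* = 1151.
Substitute back: Q* = 2862 - 1.5(1151) = 1135.5.

P* = 1151, Q* = 1135.5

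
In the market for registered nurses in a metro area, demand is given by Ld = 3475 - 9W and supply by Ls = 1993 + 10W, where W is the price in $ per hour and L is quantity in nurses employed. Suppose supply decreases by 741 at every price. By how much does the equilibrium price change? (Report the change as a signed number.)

The market clears where 3475 - 9W = 1993 + 10W. Rearranging, 19W = 1482, hence W* = 78.
Then L* = 3475 - 9(78) = 2773.
After the shift, supply is Ls = 1252 + 10W.
Re-solving, 19W = 2223 gives W = 117 and L = 2422.
ΔW = 117 - 78 = 39.

ΔW = 39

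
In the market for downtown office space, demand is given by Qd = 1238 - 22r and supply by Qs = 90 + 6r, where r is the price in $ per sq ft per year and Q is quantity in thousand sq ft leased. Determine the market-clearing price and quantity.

Set Qd = Qs: 1238 - 22r = 90 + 6r, so 1148 = 28r and r* = 41.
Plugging r* into demand: Q* = 1238 - 22(41) = 336.

r* = 41, Q* = 336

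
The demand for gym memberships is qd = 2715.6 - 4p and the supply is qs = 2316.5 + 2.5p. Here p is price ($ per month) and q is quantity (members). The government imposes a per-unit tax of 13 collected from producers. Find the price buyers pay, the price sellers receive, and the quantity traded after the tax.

The tax drives a wedge p_b - p_s = 13. Substituting p_s = p_b - 13 into supply: qs = 2284 + 2.5p_b.
Set qd = qs: 2715.6 - 4p_b = 2284 + 2.5p_b, so 431.6 = 6.5p_b and p_b = 66.4.
Then p_s = 66.4 - 13 = 53.4 and q = 2715.6 - 4(66.4) = 2450.

p_b = 66.4, p_s = 53.4, q = 2450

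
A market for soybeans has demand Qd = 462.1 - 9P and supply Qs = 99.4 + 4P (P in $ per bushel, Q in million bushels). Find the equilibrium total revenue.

At equilibrium Qd = Qs, so 462.1 - 9P = 99.4 + 4P; collecting terms, 362.7 = 13P and P* = 27.9.
Then Q* = 462.1 - 9(27.9) = 211.
Total revenue = P* × Q* = 27.9 × 211 = 5886.9.

Total revenue = 5886.9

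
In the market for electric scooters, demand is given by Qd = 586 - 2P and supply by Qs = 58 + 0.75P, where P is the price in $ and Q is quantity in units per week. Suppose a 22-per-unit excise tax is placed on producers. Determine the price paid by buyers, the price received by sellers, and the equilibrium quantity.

With a tax of 22 on producers, they supply based on the net price P_s = P_b - 22, so Qs = 41.5 + 0.75P_b.
Equate demand and the shifted supply: 586 - 2P_b = 41.5 + 0.75P_b, giving 2.75P_b = 544.5, so P_b = 198.
So P_s = 176 and the quantity traded is Q = 586 - 2(198) = 190.

P_b = 198, P_s = 176, Q = 190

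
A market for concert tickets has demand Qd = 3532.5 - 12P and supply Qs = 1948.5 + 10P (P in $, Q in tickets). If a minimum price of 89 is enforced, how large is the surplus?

At P = 89: Qd = 2464.5 and Qs = 2838.5.
Surplus = Qs - Qd = 2838.5 - 2464.5 = 374.

Surplus = 374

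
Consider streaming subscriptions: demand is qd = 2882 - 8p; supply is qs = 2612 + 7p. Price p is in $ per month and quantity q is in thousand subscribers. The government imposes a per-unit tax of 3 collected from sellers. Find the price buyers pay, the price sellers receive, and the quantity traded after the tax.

p_b = 19.4, p_s = 16.4, q = 2726.8

Sellers keep p_s = p_b - 3 per unit, so supply in terms of the buyer price is qs = 2591 + 7p_b.
Market clearing requires 2882 - 8p_b = 2591 + 7p_b; hence 291 = 15p_b and p_b = 19.4.
So p_s = 16.4 and the quantity traded is q = 2882 - 8(19.4) = 2726.8.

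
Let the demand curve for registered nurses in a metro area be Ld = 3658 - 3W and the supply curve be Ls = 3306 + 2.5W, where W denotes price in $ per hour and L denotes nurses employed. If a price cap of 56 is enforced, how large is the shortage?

At W = 56: Ld = 3490 and Ls = 3446.
Shortage = Ld - Ls = 3490 - 3446 = 44.

Shortage = 44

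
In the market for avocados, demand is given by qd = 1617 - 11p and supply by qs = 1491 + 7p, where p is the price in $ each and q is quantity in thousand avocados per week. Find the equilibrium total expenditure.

Total expenditure = 10780

At equilibrium qd = qs, so 1617 - 11p = 1491 + 7p; collecting terms, 126 = 18p and p* = 7.
Then q* = 1617 - 11(7) = 1540.
Total expenditure = p* × q* = 7 × 1540 = 10780.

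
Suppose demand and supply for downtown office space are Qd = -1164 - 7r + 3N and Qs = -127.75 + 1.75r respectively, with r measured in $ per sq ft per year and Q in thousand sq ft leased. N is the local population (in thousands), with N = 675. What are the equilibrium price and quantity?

r* = 113, Q* = 70

With N = 675, demand is Qd = 861 - 7r.
Equating demand and supply, 861 - 7r = -127.75 + 1.75r gives 8.75r = 988.75, so r* = 113.
Plugging r* into demand: Q* = 861 - 7(113) = 70.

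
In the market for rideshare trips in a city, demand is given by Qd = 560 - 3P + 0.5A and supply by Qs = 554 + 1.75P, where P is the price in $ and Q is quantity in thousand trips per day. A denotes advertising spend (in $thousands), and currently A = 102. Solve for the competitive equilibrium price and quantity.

With A = 102, demand is Qd = 611 - 3P.
Equating demand and supply, 611 - 3P = 554 + 1.75P gives 4.75P = 57, so P* = 12.
Plugging P* into demand: Q* = 611 - 3(12) = 575.

P* = 12, Q* = 575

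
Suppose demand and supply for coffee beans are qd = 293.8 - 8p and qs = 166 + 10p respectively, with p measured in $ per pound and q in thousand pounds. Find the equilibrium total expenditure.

Total expenditure = 1682.7

Set qd = qs: 293.8 - 8p = 166 + 10p, so 127.8 = 18p and p* = 7.1.
Then q* = 293.8 - 8(7.1) = 237.
Total expenditure = p* × q* = 7.1 × 237 = 1682.7.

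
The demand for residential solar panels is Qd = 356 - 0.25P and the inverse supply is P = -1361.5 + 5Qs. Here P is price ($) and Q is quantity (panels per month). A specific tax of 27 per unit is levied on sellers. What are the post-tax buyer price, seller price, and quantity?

Rewriting in direct form: Qs = 272.3 + 0.2P.
The tax drives a wedge P_b - P_s = 27. Substituting P_s = P_b - 27 into supply: Qs = 266.9 + 0.2P_b.
Equate demand and the shifted supply: 356 - 0.25P_b = 266.9 + 0.2P_b, giving 0.45P_b = 89.1, so P_b = 198.
So P_s = 171 and the quantity traded is Q = 356 - 0.25(198) = 306.5.

P_b = 198, P_s = 171, Q = 306.5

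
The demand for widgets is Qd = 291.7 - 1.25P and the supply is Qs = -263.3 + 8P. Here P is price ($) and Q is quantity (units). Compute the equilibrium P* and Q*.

P* = 60, Q* = 216.7

Set Qd = Qs: 291.7 - 1.25P = -263.3 + 8P, so 555 = 9.25P and P* = 60.
Then Q* = 291.7 - 1.25(60) = 216.7.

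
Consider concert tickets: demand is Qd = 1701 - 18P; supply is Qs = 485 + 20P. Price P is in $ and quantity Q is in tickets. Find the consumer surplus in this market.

Consumer surplus = 35156.25

At equilibrium Qd = Qs, so 1701 - 18P = 485 + 20P; collecting terms, 1216 = 38P and P* = 32.
From the demand curve, Q* = 1701 - 18(32) = 1125.
Demand choke price (Qd = 0): P = 1701/18 = 94.5. Consumer surplus = ½ × (94.5 - 32) × 1125 = 35156.25.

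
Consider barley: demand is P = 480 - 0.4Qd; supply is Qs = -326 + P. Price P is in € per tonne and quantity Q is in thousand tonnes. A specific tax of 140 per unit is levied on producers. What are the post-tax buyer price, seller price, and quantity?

Rewriting in direct form: Qd = 1200 - 2.5P.
Producers keep P_s = P_b - 140 per unit, so supply in terms of the buyer price is Qs = -466 + P_b.
Equate demand and the shifted supply: 1200 - 2.5P_b = -466 + P_b, giving 3.5P_b = 1666, so P_b = 476.
So P_s = 336 and the quantity traded is Q = 1200 - 2.5(476) = 10.

P_b = 476, P_s = 336, Q = 10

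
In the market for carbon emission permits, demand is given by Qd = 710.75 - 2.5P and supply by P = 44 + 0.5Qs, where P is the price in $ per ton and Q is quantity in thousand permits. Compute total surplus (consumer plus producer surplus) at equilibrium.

Inverting to quantity form: Qs = -88 + 2P.
The market clears where 710.75 - 2.5P = -88 + 2P. Rearranging, 4.5P = 798.75, hence P* = 177.5.
From the demand curve, Q* = 710.75 - 2.5(177.5) = 267.
Demand choke price = 284.3; supply choke price = 44. CS = ½(284.3 - 177.5)(267) = 14257.8; PS = ½(177.5 - 44)(267) = 17822.25. Total surplus = 32080.05.

Total surplus = 32080.05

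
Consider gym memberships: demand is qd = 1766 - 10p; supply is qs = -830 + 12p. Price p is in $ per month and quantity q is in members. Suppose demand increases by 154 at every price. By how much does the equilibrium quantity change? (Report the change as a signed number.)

Δq = 84

Equating demand and supply, 1766 - 10p = -830 + 12p gives 22p = 2596, so p* = 118.
From the demand curve, q* = 1766 - 10(118) = 586.
After the shift, demand is qd = 1920 - 10p.
New equilibrium: 2750 = 22p, so p = 125 and q = 670.
Δq = 670 - 586 = 84.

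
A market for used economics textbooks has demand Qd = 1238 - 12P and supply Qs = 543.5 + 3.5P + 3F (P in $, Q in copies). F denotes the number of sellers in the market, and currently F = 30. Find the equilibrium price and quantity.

P* = 39, Q* = 770

With F = 30, supply is Qs = 633.5 + 3.5P.
The market clears where 1238 - 12P = 633.5 + 3.5P. Rearranging, 15.5P = 604.5, hence P* = 39.
Substitute back: Q* = 1238 - 12(39) = 770.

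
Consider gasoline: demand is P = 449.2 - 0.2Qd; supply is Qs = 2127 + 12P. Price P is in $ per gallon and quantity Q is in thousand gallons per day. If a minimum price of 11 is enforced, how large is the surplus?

Surplus = 68

Inverting to quantity form: Qd = 2246 - 5P.
At P = 11: Qd = 2191 and Qs = 2259.
Surplus = Qs - Qd = 2259 - 2191 = 68.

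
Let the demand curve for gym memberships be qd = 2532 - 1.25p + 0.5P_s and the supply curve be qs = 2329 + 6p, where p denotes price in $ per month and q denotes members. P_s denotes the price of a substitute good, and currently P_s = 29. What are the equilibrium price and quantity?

p* = 30, q* = 2509

With P_s = 29, demand is qd = 2546.5 - 1.25p.
The market clears where 2546.5 - 1.25p = 2329 + 6p. Rearranging, 7.25p = 217.5, hence p* = 30.
Plugging p* into demand: q* = 2546.5 - 1.25(30) = 2509.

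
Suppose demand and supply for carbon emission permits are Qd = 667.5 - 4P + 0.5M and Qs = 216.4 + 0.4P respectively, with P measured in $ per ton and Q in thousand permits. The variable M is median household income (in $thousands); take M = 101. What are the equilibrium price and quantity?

P* = 114, Q* = 262

With M = 101, demand is Qd = 718 - 4P.
The market clears where 718 - 4P = 216.4 + 0.4P. Rearranging, 4.4P = 501.6, hence P* = 114.
Then Q* = 718 - 4(114) = 262.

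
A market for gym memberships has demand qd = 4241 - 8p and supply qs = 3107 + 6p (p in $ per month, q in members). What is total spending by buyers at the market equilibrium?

Equating demand and supply, 4241 - 8p = 3107 + 6p gives 14p = 1134, so p* = 81.
Plugging p* into demand: q* = 4241 - 8(81) = 3593.
Total spending by buyers = p* × q* = 81 × 3593 = 291033.

Total spending by buyers = 291033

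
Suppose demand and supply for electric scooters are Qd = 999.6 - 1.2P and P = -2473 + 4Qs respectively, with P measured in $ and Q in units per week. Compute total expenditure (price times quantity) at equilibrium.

In direct form, Qs = 618.25 + 0.25P.
Set Qd = Qs: 999.6 - 1.2P = 618.25 + 0.25P, so 381.35 = 1.45P and P* = 263.
Substitute back: Q* = 999.6 - 1.2(263) = 684.
Total expenditure = P* × Q* = 263 × 684 = 179892.

Total expenditure = 179892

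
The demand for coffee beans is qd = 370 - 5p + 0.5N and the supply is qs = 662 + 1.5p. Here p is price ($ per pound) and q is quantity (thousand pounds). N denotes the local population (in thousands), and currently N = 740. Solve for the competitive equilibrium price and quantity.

p* = 12, q* = 680

With N = 740, demand is qd = 740 - 5p.
At equilibrium qd = qs, so 740 - 5p = 662 + 1.5p; collecting terms, 78 = 6.5p and p* = 12.
From the demand curve, q* = 740 - 5(12) = 680.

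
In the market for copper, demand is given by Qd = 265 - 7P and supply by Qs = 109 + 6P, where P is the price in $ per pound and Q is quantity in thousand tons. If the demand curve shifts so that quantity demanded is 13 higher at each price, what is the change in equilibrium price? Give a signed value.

Equating demand and supply, 265 - 7P = 109 + 6P gives 13P = 156, so P* = 12.
From the demand curve, Q* = 265 - 7(12) = 181.
After the shift, demand is Qd = 278 - 7P.
New equilibrium: 169 = 13P, so P = 13 and Q = 187.
ΔP = 13 - 12 = 1.

ΔP = 1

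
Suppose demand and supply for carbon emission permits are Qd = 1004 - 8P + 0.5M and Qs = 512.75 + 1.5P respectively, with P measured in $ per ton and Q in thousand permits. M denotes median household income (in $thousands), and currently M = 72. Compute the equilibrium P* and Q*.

P* = 55.5, Q* = 596

With M = 72, demand is Qd = 1040 - 8P.
Equating demand and supply, 1040 - 8P = 512.75 + 1.5P gives 9.5P = 527.25, so P* = 55.5.
Plugging P* into demand: Q* = 1040 - 8(55.5) = 596.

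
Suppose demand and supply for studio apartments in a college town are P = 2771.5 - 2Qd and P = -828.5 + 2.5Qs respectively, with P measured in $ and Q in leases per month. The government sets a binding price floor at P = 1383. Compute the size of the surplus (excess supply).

In direct form, Qd = 1385.75 - 0.5P and Qs = 331.4 + 0.4P.
At P = 1383: Qd = 694.25 and Qs = 884.6.
Surplus = Qs - Qd = 884.6 - 694.25 = 190.35.

Surplus = 190.35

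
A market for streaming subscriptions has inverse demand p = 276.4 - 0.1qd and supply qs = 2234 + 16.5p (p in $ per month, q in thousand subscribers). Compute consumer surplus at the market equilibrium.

Rewriting in direct form: qd = 2764 - 10p.
The market clears where 2764 - 10p = 2234 + 16.5p. Rearranging, 26.5p = 530, hence p* = 20.
Then q* = 2764 - 10(20) = 2564.
Demand choke price (qd = 0): p = 2764/10 = 276.4. Consumer surplus = ½ × (276.4 - 20) × 2564 = 328704.8.

Consumer surplus = 328704.8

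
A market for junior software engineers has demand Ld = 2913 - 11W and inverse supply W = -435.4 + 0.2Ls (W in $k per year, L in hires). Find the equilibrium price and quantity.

W* = 46, L* = 2407

Solving each curve for L: Ls = 2177 + 5W.
At equilibrium Ld = Ls, so 2913 - 11W = 2177 + 5W; collecting terms, 736 = 16W and W* = 46.
Plugging W* into demand: L* = 2913 - 11(46) = 2407.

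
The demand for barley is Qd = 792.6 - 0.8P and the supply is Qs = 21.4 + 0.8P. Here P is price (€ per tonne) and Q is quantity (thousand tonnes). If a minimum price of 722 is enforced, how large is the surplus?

With P fixed at 722, quantity demanded is 215 and quantity supplied is 599.
Surplus = Qs - Qd = 599 - 215 = 384.

Surplus = 384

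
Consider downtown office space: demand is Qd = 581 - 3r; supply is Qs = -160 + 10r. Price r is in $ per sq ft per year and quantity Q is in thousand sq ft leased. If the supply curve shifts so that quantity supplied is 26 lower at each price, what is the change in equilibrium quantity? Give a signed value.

ΔQ = -6

The market clears where 581 - 3r = -160 + 10r. Rearranging, 13r = 741, hence r* = 57.
Substitute back: Q* = 581 - 3(57) = 410.
After the shift, supply is Qs = -186 + 10r.
The new intersection has 767 = 13r, i.e. r = 59, Q = 404.
ΔQ = 404 - 410 = -6.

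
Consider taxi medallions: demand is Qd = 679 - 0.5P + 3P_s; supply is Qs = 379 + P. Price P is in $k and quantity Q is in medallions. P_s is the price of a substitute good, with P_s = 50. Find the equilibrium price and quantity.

P* = 300, Q* = 679

With P_s = 50, demand is Qd = 829 - 0.5P.
Equating demand and supply, 829 - 0.5P = 379 + P gives 1.5P = 450, so P* = 300.
Plugging P* into demand: Q* = 829 - 0.5(300) = 679.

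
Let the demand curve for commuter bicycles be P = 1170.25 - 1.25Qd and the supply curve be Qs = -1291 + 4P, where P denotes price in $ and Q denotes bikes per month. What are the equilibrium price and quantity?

Inverting to quantity form: Qd = 936.2 - 0.8P.
Set Qd = Qs: 936.2 - 0.8P = -1291 + 4P, so 2227.2 = 4.8P and P* = 464.
Then Q* = 936.2 - 0.8(464) = 565.

P* = 464, Q* = 565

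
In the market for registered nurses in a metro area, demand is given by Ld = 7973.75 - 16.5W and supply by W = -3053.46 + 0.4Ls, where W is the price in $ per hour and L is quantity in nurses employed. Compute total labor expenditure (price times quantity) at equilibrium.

In direct form, Ls = 7633.65 + 2.5W.
At equilibrium Ld = Ls, so 7973.75 - 16.5W = 7633.65 + 2.5W; collecting terms, 340.1 = 19W and W* = 17.9.
Substitute back: L* = 7973.75 - 16.5(17.9) = 7678.4.
Total labor expenditure = W* × L* = 17.9 × 7678.4 = 137443.36.

Total labor expenditure = 137443.36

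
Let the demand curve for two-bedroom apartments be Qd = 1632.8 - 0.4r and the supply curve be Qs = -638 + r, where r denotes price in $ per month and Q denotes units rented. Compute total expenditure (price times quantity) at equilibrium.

Set Qd = Qs: 1632.8 - 0.4r = -638 + r, so 2270.8 = 1.4r and r* = 1622.
Then Q* = 1632.8 - 0.4(1622) = 984.
Total expenditure = r* × Q* = 1622 × 984 = 1596048.

Total expenditure = 1596048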